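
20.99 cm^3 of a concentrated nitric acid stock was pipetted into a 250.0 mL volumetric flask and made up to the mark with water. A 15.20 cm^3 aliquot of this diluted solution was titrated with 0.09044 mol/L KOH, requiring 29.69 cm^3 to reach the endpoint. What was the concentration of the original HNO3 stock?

2.10 M

n(KOH) = 0.09044 x 0.02969 = 0.002685 mol.
n(HNO3) in the aliquot = 0.002685 mol.
[diluted HNO3] = 0.002685 / 0.01520 = 0.1767 M.
Dilution factor = 250.0/20.99 = 11.91, so [stock] = 0.1767 x 11.91 = 2.10 M.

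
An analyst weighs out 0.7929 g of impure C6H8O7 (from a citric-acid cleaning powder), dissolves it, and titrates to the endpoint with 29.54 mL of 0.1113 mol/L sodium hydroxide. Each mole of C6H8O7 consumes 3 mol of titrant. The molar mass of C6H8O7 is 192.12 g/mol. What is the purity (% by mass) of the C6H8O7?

26.6%

n(NaOH) = 0.1113 x 0.02954 = 0.003288 mol.
n(C6H8O7) = 0.003288 / 3 = 0.001096 mol.
mass of C6H8O7 = 0.001096 x 192.12 = 0.2106 g.
% purity = 0.2106 / 0.7929 x 100 = 26.6%.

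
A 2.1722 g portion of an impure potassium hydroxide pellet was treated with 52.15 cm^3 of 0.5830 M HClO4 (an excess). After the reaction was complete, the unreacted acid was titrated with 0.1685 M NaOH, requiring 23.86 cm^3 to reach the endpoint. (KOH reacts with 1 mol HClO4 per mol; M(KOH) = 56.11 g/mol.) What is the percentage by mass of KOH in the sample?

68.1%

Total n(HClO4) added = 0.5830 x 0.05215 = 0.03040 mol.
n(NaOH) used = 0.1685 x 0.02386 = 0.004020 mol, which equals the excess n(HClO4).
So n(HClO4) consumed by the sample = 0.03040 - 0.004020 = 0.02638 mol.
n(KOH) = 0.02638 / 1 = 0.02638 mol.
mass KOH = 0.02638 x 56.11 = 1.480 g, so %KOH = 1.480/2.1722 x 100 = 68.1%.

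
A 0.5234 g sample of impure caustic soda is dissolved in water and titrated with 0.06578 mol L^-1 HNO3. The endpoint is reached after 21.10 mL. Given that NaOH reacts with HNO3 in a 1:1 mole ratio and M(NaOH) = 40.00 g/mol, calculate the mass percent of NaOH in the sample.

n(HNO3) = 0.06578 x 0.02110 = 0.001388 mol.
n(NaOH) = 0.001388 / 1 = 0.001388 mol.
mass of NaOH = 0.001388 x 40.00 = 0.05552 g.
% purity = 0.05552 / 0.5234 x 100 = 10.6%.

10.6%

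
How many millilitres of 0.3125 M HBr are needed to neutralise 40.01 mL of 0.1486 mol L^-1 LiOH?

n(LiOH) = 0.1486 mol/L x 0.04001 L = 0.005945 mol.
At equivalence n(HBr) = n(LiOH) = 0.005945 mol.
V(HBr) = 0.005945 / 0.3125 = 0.01903 L = 19.0 mL.

19.0 mL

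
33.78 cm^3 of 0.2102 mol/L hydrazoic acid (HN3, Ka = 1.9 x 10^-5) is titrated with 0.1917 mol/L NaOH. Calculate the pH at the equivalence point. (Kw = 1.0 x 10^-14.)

n(HN3) = 0.2102 x 0.03378 = 0.007101 mol; V(NaOH) at equivalence = 0.007101/0.1917 = 0.03704 L.
At equivalence all the acid is converted to N3-; total volume = 0.03378 + 0.03704 = 0.07082 L, so [N3-] = 0.007101/0.07082 = 0.1003 M.
Kb = Kw/Ka = 1.0e-14 / 1.9 x 10^-5 = 5.26e-10.
[OH^-] = sqrt(Kb x [N3-]) = sqrt(5.26e-10 x 0.1003) = 7.26e-6 M.
pOH = 5.14, so pH = 14.00 - 5.14 = 8.86.

8.86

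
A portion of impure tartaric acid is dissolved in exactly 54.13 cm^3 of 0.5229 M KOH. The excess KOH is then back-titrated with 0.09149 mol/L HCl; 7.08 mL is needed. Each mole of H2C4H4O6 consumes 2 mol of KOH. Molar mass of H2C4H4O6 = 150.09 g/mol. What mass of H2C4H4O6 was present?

2.08 g

Total n(KOH) added = 0.5229 x 0.05413 = 0.02830 mol.
n(HCl) used = 0.09149 x 0.007080 = 0.0006477 mol, which equals the excess n(KOH).
So n(KOH) consumed by the sample = 0.02830 - 0.0006477 = 0.02766 mol.
n(H2C4H4O6) = 0.02766 / 2 = 0.01383 mol.
mass = 0.01383 mol x 150.09 g/mol = 2.08 g.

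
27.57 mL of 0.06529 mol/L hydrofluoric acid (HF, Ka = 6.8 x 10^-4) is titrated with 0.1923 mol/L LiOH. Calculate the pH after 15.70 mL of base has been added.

n(acid) = 0.06529 x 0.02757 = 0.001800 mol; n(LiOH) added = 0.1923 x 0.01570 = 0.003019 mol.
Base is in excess by 0.003019 - 0.001800 = 0.001219 mol in a total volume of 0.04327 L.
[OH^-] = 0.001219/0.04327 = 0.02817 M, so pOH = 1.55 and pH = 14.00 - 1.55 = 12.45.

12.45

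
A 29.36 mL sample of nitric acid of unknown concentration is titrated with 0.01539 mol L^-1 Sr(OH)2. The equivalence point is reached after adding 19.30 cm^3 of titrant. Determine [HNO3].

n(Sr(OH)2) delivered = 0.01539 x 0.01930 = 0.0002970 mol.
The reaction is 2 HNO3 + 1 Sr(OH)2, so n(HNO3) = 0.0002970 x 2/1 = 0.0005941 mol.
[HNO3] = 0.0005941 mol / 0.02936 L = 0.0202 M.

0.0202 M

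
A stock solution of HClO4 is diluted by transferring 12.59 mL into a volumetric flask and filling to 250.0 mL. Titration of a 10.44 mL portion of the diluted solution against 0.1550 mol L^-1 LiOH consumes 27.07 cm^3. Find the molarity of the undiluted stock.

n(LiOH) = 0.1550 x 0.02707 = 0.004196 mol.
n(HClO4) in the aliquot = 0.004196 mol.
[diluted HClO4] = 0.004196 / 0.01044 = 0.4019 M.
Dilution factor = 250.0/12.59 = 19.86, so [stock] = 0.4019 x 19.86 = 7.98 M.

7.98 M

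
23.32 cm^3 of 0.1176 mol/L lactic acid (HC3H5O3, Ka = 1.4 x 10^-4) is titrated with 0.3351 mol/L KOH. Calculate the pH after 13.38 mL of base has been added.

12.68

n(acid) = 0.1176 x 0.02332 = 0.002742 mol; n(KOH) added = 0.3351 x 0.01338 = 0.004484 mol.
Base is in excess by 0.004484 - 0.002742 = 0.001741 mol in a total volume of 0.03670 L.
[OH^-] = 0.001741/0.03670 = 0.04744 M, so pOH = 1.32 and pH = 14.00 - 1.32 = 12.68.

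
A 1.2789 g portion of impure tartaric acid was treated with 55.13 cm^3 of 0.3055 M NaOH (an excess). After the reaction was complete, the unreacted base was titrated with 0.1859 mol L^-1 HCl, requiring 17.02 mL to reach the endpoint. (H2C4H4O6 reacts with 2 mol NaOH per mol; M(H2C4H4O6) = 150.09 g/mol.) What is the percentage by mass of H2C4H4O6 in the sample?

Total n(NaOH) added = 0.3055 x 0.05513 = 0.01684 mol.
n(HCl) used = 0.1859 x 0.01702 = 0.003164 mol, which equals the excess n(NaOH).
So n(NaOH) consumed by the sample = 0.01684 - 0.003164 = 0.01368 mol.
n(H2C4H4O6) = 0.01368 / 2 = 0.006839 mol.
mass H2C4H4O6 = 0.006839 x 150.09 = 1.026 g, so %H2C4H4O6 = 1.026/1.2789 x 100 = 80.3%.

80.3%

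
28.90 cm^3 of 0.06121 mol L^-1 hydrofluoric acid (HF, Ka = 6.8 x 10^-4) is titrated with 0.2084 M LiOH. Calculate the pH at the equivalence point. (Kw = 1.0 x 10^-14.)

n(HF) = 0.06121 x 0.02890 = 0.001769 mol; V(LiOH) at equivalence = 0.001769/0.2084 = 0.008488 L.
At equivalence all the acid is converted to F-; total volume = 0.02890 + 0.008488 = 0.03739 L, so [F-] = 0.001769/0.03739 = 0.04731 M.
Kb = Kw/Ka = 1.0e-14 / 6.8 x 10^-4 = 1.47e-11.
[OH^-] = sqrt(Kb x [F-]) = sqrt(1.47e-11 x 0.04731) = 8.34e-7 M.
pOH = 6.08, so pH = 14.00 - 6.08 = 7.92.

7.92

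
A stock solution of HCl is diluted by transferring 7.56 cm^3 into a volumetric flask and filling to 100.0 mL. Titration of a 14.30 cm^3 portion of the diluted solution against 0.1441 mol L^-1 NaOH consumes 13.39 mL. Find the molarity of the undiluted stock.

n(NaOH) = 0.1441 x 0.01339 = 0.001929 mol.
n(HCl) in the aliquot = 0.001929 mol.
[diluted HCl] = 0.001929 / 0.01430 = 0.1349 M.
Dilution factor = 100.0/7.560 = 13.23, so [stock] = 0.1349 x 13.23 = 1.78 M.

1.78 M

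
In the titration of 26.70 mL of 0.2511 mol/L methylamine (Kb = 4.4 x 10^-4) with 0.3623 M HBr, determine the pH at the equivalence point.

n(CH3NH2) = 0.2511 x 0.02670 = 0.006704 mol; V(HBr) at equivalence = 0.006704/0.3623 = 0.01851 L.
At equivalence the base is fully converted to CH3NH3+; total volume = 0.04521 L, so [CH3NH3+] = 0.006704/0.04521 = 0.1483 M.
Ka(CH3NH3+) = Kw/Kb = 1.0e-14 / 4.4 x 10^-4 = 2.27e-11.
[H^+] = sqrt(Ka x [CH3NH3+]) = sqrt(2.27e-11 x 0.1483) = 1.84e-6 M.
pH = -log(1.84e-6) = 5.74.

5.74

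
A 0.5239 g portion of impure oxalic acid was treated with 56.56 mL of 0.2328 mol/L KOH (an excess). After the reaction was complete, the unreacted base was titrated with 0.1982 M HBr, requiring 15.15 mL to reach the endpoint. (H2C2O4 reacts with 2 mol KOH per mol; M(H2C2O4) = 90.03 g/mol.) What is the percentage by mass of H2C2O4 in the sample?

87.3%

Total n(KOH) added = 0.2328 x 0.05656 = 0.01317 mol.
n(HBr) used = 0.1982 x 0.01515 = 0.003003 mol, which equals the excess n(KOH).
So n(KOH) consumed by the sample = 0.01317 - 0.003003 = 0.01016 mol.
n(H2C2O4) = 0.01016 / 2 = 0.005082 mol.
mass H2C2O4 = 0.005082 x 90.03 = 0.4576 g, so %H2C2O4 = 0.4576/0.5239 x 100 = 87.3%.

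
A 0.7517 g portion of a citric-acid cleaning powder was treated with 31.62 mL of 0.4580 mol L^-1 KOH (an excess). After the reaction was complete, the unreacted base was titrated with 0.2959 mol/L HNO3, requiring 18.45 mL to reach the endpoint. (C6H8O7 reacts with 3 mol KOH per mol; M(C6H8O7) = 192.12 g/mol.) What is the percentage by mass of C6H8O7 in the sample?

Total n(KOH) added = 0.4580 x 0.03162 = 0.01448 mol.
n(HNO3) used = 0.2959 x 0.01845 = 0.005459 mol, which equals the excess n(KOH).
So n(KOH) consumed by the sample = 0.01448 - 0.005459 = 0.009023 mol.
n(C6H8O7) = 0.009023 / 3 = 0.003008 mol.
mass C6H8O7 = 0.003008 x 192.12 = 0.5778 g, so %C6H8O7 = 0.5778/0.7517 x 100 = 76.9%.

76.9%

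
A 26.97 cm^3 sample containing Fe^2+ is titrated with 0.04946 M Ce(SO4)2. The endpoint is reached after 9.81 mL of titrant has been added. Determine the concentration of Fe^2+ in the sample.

0.0180 M

n(Ce(SO4)2) = 0.04946 x 0.009810 = 0.0004852 mol.
From the balanced equation, 1 mol Ce(SO4)2 reacts with 1 mol Fe^2+, so n(Fe^2+) = 0.0004852 x 1/1 = 0.0004852 mol.
[Fe^2+] = 0.0004852 / 0.02697 L = 0.0180 M.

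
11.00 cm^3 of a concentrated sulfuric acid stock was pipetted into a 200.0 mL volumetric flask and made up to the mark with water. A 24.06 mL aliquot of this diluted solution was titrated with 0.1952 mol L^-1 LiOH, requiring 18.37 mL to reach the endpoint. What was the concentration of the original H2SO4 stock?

1.35 M

n(LiOH) = 0.1952 x 0.01837 = 0.003586 mol.
n(H2SO4) in the aliquot = 0.003586 x 1/2 = 0.001793 mol.
[diluted H2SO4] = 0.001793 / 0.02406 = 0.07452 M.
Dilution factor = 200.0/11.00 = 18.18, so [stock] = 0.07452 x 18.18 = 1.35 M.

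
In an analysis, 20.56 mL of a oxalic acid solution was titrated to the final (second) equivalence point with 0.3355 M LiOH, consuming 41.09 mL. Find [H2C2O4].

0.335 M

n(LiOH) = 0.3355 x 0.04109 = 0.01379 mol.
At the final (second) equivalence point, 2 mol OH^- react per mol H2C2O4, so n(H2C2O4) = 0.01379 / 2 = 0.006893 mol.
[H2C2O4] = 0.006893 / 0.02056 L = 0.335 M.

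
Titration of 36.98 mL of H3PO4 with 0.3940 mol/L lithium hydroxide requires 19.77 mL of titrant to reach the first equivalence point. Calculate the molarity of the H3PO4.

n(LiOH) = 0.3940 x 0.01977 = 0.007789 mol.
At the first equivalence point, 1 mol OH^- react per mol H3PO4, so n(H3PO4) = 0.007789 / 1 = 0.007789 mol.
[H3PO4] = 0.007789 / 0.03698 L = 0.211 M.

0.211 M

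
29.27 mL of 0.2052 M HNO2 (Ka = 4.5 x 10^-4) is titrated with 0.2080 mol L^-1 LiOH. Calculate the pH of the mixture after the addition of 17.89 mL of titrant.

Initial n(HNO2) = 0.2052 x 0.02927 = 0.006006 mol.
n(LiOH) added = 0.2080 x 0.01789 = 0.003721 mol, converting that many moles of HNO2 to NO2-.
Remaining n(HNO2) = 0.002285 mol; n(NO2-) = 0.003721 mol.
By Henderson-Hasselbalch, pH = pKa + log([A^-]/[HA]) = 3.35 + log(0.003721/0.002285) = 3.35 + (+0.21) = 3.56.

3.56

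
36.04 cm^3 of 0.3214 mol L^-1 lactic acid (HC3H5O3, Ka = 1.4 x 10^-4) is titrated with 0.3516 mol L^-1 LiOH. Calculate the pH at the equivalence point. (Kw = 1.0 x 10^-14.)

8.54

n(HC3H5O3) = 0.3214 x 0.03604 = 0.01158 mol; V(LiOH) at equivalence = 0.01158/0.3516 = 0.03294 L.
At equivalence all the acid is converted to C3H5O3-; total volume = 0.03604 + 0.03294 = 0.06898 L, so [C3H5O3-] = 0.01158/0.06898 = 0.1679 M.
Kb = Kw/Ka = 1.0e-14 / 1.4 x 10^-4 = 7.14e-11.
[OH^-] = sqrt(Kb x [C3H5O3-]) = sqrt(7.14e-11 x 0.1679) = 3.46e-6 M.
pOH = 5.46, so pH = 14.00 - 5.46 = 8.54.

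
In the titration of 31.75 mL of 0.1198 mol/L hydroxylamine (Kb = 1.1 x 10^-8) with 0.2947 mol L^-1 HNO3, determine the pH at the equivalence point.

n(NH2OH) = 0.1198 x 0.03175 = 0.003804 mol; V(HNO3) at equivalence = 0.003804/0.2947 = 0.01291 L.
At equivalence the base is fully converted to NH3OH+; total volume = 0.04466 L, so [NH3OH+] = 0.003804/0.04466 = 0.08518 M.
Ka(NH3OH+) = Kw/Kb = 1.0e-14 / 1.1 x 10^-8 = 9.09e-7.
[H^+] = sqrt(Ka x [NH3OH+]) = sqrt(9.09e-7 x 0.08518) = 0.000278 M.
pH = -log(0.000278) = 3.56.

3.56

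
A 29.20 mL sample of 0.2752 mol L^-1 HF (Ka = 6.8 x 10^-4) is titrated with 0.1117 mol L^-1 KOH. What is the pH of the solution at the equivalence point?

8.03

n(HF) = 0.2752 x 0.02920 = 0.008036 mol; V(KOH) at equivalence = 0.008036/0.1117 = 0.07194 L.
At equivalence all the acid is converted to F-; total volume = 0.02920 + 0.07194 = 0.1011 L, so [F-] = 0.008036/0.1011 = 0.07945 M.
Kb = Kw/Ka = 1.0e-14 / 6.8 x 10^-4 = 1.47e-11.
[OH^-] = sqrt(Kb x [F-]) = sqrt(1.47e-11 x 0.07945) = 1.08e-6 M.
pOH = 5.97, so pH = 14.00 - 5.97 = 8.03.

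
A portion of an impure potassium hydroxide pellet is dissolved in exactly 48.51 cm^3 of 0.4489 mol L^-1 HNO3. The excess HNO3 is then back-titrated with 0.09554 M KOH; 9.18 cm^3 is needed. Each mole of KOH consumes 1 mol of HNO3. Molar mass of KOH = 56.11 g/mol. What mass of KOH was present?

1.17 g

Total n(HNO3) added = 0.4489 x 0.04851 = 0.02178 mol.
n(KOH) used = 0.09554 x 0.009180 = 0.0008771 mol, which equals the excess n(HNO3).
So n(HNO3) consumed by the sample = 0.02178 - 0.0008771 = 0.02090 mol.
n(KOH) = 0.02090 / 1 = 0.02090 mol.
mass = 0.02090 mol x 56.11 g/mol = 1.17 g.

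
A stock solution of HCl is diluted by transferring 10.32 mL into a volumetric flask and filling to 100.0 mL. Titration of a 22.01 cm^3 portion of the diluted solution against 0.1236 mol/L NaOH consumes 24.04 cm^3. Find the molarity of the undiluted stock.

n(NaOH) = 0.1236 x 0.02404 = 0.002971 mol.
n(HCl) in the aliquot = 0.002971 mol.
[diluted HCl] = 0.002971 / 0.02201 = 0.1350 M.
Dilution factor = 100.0/10.32 = 9.690, so [stock] = 0.1350 x 9.690 = 1.31 M.

1.31 M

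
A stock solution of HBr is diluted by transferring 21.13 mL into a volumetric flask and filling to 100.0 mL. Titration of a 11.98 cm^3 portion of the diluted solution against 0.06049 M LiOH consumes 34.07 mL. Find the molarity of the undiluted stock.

0.814 M

n(LiOH) = 0.06049 x 0.03407 = 0.002061 mol.
n(HBr) in the aliquot = 0.002061 mol.
[diluted HBr] = 0.002061 / 0.01198 = 0.1720 M.
Dilution factor = 100.0/21.13 = 4.733, so [stock] = 0.1720 x 4.733 = 0.814 M.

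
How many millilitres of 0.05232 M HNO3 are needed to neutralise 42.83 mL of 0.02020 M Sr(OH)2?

n(Sr(OH)2) = 0.02020 mol/L x 0.04283 L = 0.0008652 mol.
The neutralisation is 1 Sr(OH)2 : 2 HNO3, so n(HNO3) = 0.0008652 x 2/1 = 0.001730 mol.
V(HNO3) = 0.001730 / 0.05232 = 0.03307 L = 33.1 mL.

33.1 mL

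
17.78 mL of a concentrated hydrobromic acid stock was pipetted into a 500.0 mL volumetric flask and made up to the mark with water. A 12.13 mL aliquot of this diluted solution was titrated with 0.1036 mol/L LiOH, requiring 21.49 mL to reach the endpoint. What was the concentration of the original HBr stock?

5.16 M

n(LiOH) = 0.1036 x 0.02149 = 0.002226 mol.
n(HBr) in the aliquot = 0.002226 mol.
[diluted HBr] = 0.002226 / 0.01213 = 0.1835 M.
Dilution factor = 500.0/17.78 = 28.12, so [stock] = 0.1835 x 28.12 = 5.16 M.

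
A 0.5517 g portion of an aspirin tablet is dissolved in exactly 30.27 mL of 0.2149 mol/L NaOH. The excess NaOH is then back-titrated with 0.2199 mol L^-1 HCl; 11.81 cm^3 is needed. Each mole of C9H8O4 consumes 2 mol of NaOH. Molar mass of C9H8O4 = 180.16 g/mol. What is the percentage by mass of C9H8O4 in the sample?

63.8%

Total n(NaOH) added = 0.2149 x 0.03027 = 0.006505 mol.
n(HCl) used = 0.2199 x 0.01181 = 0.002597 mol, which equals the excess n(NaOH).
So n(NaOH) consumed by the sample = 0.006505 - 0.002597 = 0.003908 mol.
n(C9H8O4) = 0.003908 / 2 = 0.001954 mol.
mass C9H8O4 = 0.001954 x 180.16 = 0.3520 g, so %C9H8O4 = 0.3520/0.5517 x 100 = 63.8%.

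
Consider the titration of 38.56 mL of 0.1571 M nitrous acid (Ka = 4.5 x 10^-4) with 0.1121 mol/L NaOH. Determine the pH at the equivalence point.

8.08

n(HNO2) = 0.1571 x 0.03856 = 0.006058 mol; V(NaOH) at equivalence = 0.006058/0.1121 = 0.05404 L.
At equivalence all the acid is converted to NO2-; total volume = 0.03856 + 0.05404 = 0.09260 L, so [NO2-] = 0.006058/0.09260 = 0.06542 M.
Kb = Kw/Ka = 1.0e-14 / 4.5 x 10^-4 = 2.22e-11.
[OH^-] = sqrt(Kb x [NO2-]) = sqrt(2.22e-11 x 0.06542) = 1.21e-6 M.
pOH = 5.92, so pH = 14.00 - 5.92 = 8.08.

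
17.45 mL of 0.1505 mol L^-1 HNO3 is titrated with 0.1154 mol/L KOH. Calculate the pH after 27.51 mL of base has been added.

12.09

n(acid) = 0.1505 x 0.01745 = 0.002626 mol; n(KOH) added = 0.1154 x 0.02751 = 0.003175 mol.
Base is in excess by 0.003175 - 0.002626 = 0.0005484 mol in a total volume of 0.04496 L.
[OH^-] = 0.0005484/0.04496 = 0.01220 M, so pOH = 1.91 and pH = 14.00 - 1.91 = 12.09.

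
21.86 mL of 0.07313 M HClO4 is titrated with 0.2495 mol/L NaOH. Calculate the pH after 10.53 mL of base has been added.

n(acid) = 0.07313 x 0.02186 = 0.001599 mol; n(NaOH) added = 0.2495 x 0.01053 = 0.002627 mol.
Base is in excess by 0.002627 - 0.001599 = 0.001029 mol in a total volume of 0.03239 L.
[OH^-] = 0.001029/0.03239 = 0.03176 M, so pOH = 1.50 and pH = 14.00 - 1.50 = 12.50.

12.50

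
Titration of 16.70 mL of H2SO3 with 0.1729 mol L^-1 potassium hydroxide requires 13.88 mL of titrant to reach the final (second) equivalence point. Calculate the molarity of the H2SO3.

n(KOH) = 0.1729 x 0.01388 = 0.002400 mol.
At the final (second) equivalence point, 2 mol OH^- react per mol H2SO3, so n(H2SO3) = 0.002400 / 2 = 0.001200 mol.
[H2SO3] = 0.001200 / 0.01670 L = 0.0719 M.

0.0719 M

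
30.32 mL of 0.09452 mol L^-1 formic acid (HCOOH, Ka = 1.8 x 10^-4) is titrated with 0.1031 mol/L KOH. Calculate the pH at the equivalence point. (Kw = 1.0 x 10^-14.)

8.22

n(HCOOH) = 0.09452 x 0.03032 = 0.002866 mol; V(KOH) at equivalence = 0.002866/0.1031 = 0.02780 L.
At equivalence all the acid is converted to HCOO-; total volume = 0.03032 + 0.02780 = 0.05812 L, so [HCOO-] = 0.002866/0.05812 = 0.04931 M.
Kb = Kw/Ka = 1.0e-14 / 1.8 x 10^-4 = 5.56e-11.
[OH^-] = sqrt(Kb x [HCOO-]) = sqrt(5.56e-11 x 0.04931) = 1.66e-6 M.
pOH = 5.78, so pH = 14.00 - 5.78 = 8.22.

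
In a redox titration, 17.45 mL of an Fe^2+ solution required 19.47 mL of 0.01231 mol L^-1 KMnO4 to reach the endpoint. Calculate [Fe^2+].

n(KMnO4) = 0.01231 x 0.01947 = 0.0002397 mol.
From the balanced equation, 1 mol KMnO4 reacts with 5 mol Fe^2+, so n(Fe^2+) = 0.0002397 x 5/1 = 0.001198 mol.
[Fe^2+] = 0.001198 / 0.01745 L = 0.0687 M.

0.0687 M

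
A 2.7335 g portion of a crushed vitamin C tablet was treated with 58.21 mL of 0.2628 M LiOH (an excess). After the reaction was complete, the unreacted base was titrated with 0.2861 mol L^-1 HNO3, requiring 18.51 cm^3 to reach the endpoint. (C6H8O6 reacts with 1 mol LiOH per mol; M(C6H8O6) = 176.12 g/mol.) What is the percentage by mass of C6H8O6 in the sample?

64.4%

Total n(LiOH) added = 0.2628 x 0.05821 = 0.01530 mol.
n(HNO3) used = 0.2861 x 0.01851 = 0.005296 mol, which equals the excess n(LiOH).
So n(LiOH) consumed by the sample = 0.01530 - 0.005296 = 0.01000 mol.
n(C6H8O6) = 0.01000 / 1 = 0.01000 mol.
mass C6H8O6 = 0.01000 x 176.12 = 1.762 g, so %C6H8O6 = 1.762/2.7335 x 100 = 64.4%.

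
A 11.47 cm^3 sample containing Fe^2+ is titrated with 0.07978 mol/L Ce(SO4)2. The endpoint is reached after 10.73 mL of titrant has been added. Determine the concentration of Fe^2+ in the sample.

0.0746 M

n(Ce(SO4)2) = 0.07978 x 0.01073 = 0.0008560 mol.
From the balanced equation, 1 mol Ce(SO4)2 reacts with 1 mol Fe^2+, so n(Fe^2+) = 0.0008560 x 1/1 = 0.0008560 mol.
[Fe^2+] = 0.0008560 / 0.01147 L = 0.0746 M.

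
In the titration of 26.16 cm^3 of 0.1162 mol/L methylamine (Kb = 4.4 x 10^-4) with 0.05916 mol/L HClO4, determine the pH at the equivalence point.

n(CH3NH2) = 0.1162 x 0.02616 = 0.003040 mol; V(HClO4) at equivalence = 0.003040/0.05916 = 0.05138 L.
At equivalence the base is fully converted to CH3NH3+; total volume = 0.07754 L, so [CH3NH3+] = 0.003040/0.07754 = 0.03920 M.
Ka(CH3NH3+) = Kw/Kb = 1.0e-14 / 4.4 x 10^-4 = 2.27e-11.
[H^+] = sqrt(Ka x [CH3NH3+]) = sqrt(2.27e-11 x 0.03920) = 9.44e-7 M.
pH = -log(9.44e-7) = 6.03.

6.03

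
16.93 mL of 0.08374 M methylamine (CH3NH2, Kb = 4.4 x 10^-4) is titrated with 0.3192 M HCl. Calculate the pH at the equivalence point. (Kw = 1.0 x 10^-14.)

5.91

n(CH3NH2) = 0.08374 x 0.01693 = 0.001418 mol; V(HCl) at equivalence = 0.001418/0.3192 = 0.004441 L.
At equivalence the base is fully converted to CH3NH3+; total volume = 0.02137 L, so [CH3NH3+] = 0.001418/0.02137 = 0.06634 M.
Ka(CH3NH3+) = Kw/Kb = 1.0e-14 / 4.4 x 10^-4 = 2.27e-11.
[H^+] = sqrt(Ka x [CH3NH3+]) = sqrt(2.27e-11 x 0.06634) = 1.23e-6 M.
pH = -log(1.23e-6) = 5.91.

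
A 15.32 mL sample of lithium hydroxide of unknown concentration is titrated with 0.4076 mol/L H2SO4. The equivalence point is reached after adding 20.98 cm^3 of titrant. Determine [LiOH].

n(H2SO4) delivered = 0.4076 x 0.02098 = 0.008551 mol.
The reaction is 2 LiOH + 1 H2SO4, so n(LiOH) = 0.008551 x 2/1 = 0.01710 mol.
[LiOH] = 0.01710 mol / 0.01532 L = 1.12 M.

1.12 M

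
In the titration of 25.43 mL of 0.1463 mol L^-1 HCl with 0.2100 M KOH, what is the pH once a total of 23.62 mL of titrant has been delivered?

n(acid) = 0.1463 x 0.02543 = 0.003720 mol; n(KOH) added = 0.2100 x 0.02362 = 0.004960 mol.
Base is in excess by 0.004960 - 0.003720 = 0.001240 mol in a total volume of 0.04905 L.
[OH^-] = 0.001240/0.04905 = 0.02528 M, so pOH = 1.60 and pH = 14.00 - 1.60 = 12.40.

12.40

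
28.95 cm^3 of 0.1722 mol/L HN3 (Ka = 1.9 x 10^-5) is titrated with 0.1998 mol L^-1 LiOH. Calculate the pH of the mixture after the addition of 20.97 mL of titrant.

5.44

Initial n(HN3) = 0.1722 x 0.02895 = 0.004985 mol.
n(LiOH) added = 0.1998 x 0.02097 = 0.004190 mol, converting that many moles of HN3 to N3-.
Remaining n(HN3) = 0.0007954 mol; n(N3-) = 0.004190 mol.
By Henderson-Hasselbalch, pH = pKa + log([A^-]/[HA]) = 4.72 + log(0.004190/0.0007954) = 4.72 + (+0.72) = 5.44.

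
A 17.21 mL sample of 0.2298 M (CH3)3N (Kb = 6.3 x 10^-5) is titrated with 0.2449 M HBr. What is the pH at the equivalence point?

5.36

n((CH3)3N) = 0.2298 x 0.01721 = 0.003955 mol; V(HBr) at equivalence = 0.003955/0.2449 = 0.01615 L.
At equivalence the base is fully converted to (CH3)3NH+; total volume = 0.03336 L, so [(CH3)3NH+] = 0.003955/0.03336 = 0.1186 M.
Ka((CH3)3NH+) = Kw/Kb = 1.0e-14 / 6.3 x 10^-5 = 1.59e-10.
[H^+] = sqrt(Ka x [(CH3)3NH+]) = sqrt(1.59e-10 x 0.1186) = 4.34e-6 M.
pH = -log(4.34e-6) = 5.36.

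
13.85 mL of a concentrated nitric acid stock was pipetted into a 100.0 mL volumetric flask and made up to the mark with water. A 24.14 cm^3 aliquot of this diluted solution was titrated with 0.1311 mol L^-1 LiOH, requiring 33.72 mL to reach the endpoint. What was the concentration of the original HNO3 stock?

1.32 M

n(LiOH) = 0.1311 x 0.03372 = 0.004421 mol.
n(HNO3) in the aliquot = 0.004421 mol.
[diluted HNO3] = 0.004421 / 0.02414 = 0.1831 M.
Dilution factor = 100.0/13.85 = 7.220, so [stock] = 0.1831 x 7.220 = 1.32 M.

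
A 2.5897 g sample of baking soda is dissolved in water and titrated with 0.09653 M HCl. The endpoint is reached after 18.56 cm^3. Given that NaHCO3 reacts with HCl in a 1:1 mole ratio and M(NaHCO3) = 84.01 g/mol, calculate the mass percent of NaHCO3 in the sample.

5.81%

n(HCl) = 0.09653 x 0.01856 = 0.001792 mol.
n(NaHCO3) = 0.001792 / 1 = 0.001792 mol.
mass of NaHCO3 = 0.001792 x 84.01 = 0.1505 g.
% purity = 0.1505 / 2.5897 x 100 = 5.81%.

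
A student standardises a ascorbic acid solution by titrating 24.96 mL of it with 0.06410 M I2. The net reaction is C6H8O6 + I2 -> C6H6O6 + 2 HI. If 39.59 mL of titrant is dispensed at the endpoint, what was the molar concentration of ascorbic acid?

0.102 M

n(I2) = 0.06410 x 0.03959 = 0.002538 mol.
From the balanced equation, 1 mol I2 reacts with 1 mol ascorbic acid, so n(ascorbic acid) = 0.002538 x 1/1 = 0.002538 mol.
[ascorbic acid] = 0.002538 / 0.02496 L = 0.102 M.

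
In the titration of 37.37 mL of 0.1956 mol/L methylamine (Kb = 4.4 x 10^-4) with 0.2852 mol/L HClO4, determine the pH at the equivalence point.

n(CH3NH2) = 0.1956 x 0.03737 = 0.007310 mol; V(HClO4) at equivalence = 0.007310/0.2852 = 0.02563 L.
At equivalence the base is fully converted to CH3NH3+; total volume = 0.06300 L, so [CH3NH3+] = 0.007310/0.06300 = 0.1160 M.
Ka(CH3NH3+) = Kw/Kb = 1.0e-14 / 4.4 x 10^-4 = 2.27e-11.
[H^+] = sqrt(Ka x [CH3NH3+]) = sqrt(2.27e-11 x 0.1160) = 1.62e-6 M.
pH = -log(1.62e-6) = 5.79.

5.79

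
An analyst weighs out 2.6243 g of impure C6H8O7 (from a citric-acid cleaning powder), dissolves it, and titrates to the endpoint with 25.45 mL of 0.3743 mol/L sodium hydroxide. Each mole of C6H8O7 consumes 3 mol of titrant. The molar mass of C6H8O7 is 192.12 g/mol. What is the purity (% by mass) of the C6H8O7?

n(NaOH) = 0.3743 x 0.02545 = 0.009526 mol.
n(C6H8O7) = 0.009526 / 3 = 0.003175 mol.
mass of C6H8O7 = 0.003175 x 192.12 = 0.6100 g.
% purity = 0.6100 / 2.6243 x 100 = 23.2%.

23.2%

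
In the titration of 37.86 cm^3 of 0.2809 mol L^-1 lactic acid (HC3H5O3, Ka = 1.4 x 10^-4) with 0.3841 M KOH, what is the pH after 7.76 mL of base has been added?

3.44

Initial n(HC3H5O3) = 0.2809 x 0.03786 = 0.01063 mol.
n(KOH) added = 0.3841 x 0.007760 = 0.002981 mol, converting that many moles of HC3H5O3 to C3H5O3-.
Remaining n(HC3H5O3) = 0.007654 mol; n(C3H5O3-) = 0.002981 mol.
By Henderson-Hasselbalch, pH = pKa + log([A^-]/[HA]) = 3.85 + log(0.002981/0.007654) = 3.85 + (-0.41) = 3.44.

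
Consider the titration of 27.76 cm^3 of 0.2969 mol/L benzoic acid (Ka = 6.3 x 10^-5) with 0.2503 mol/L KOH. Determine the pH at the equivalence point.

8.67

n(C6H5COOH) = 0.2969 x 0.02776 = 0.008242 mol; V(KOH) at equivalence = 0.008242/0.2503 = 0.03293 L.
At equivalence all the acid is converted to C6H5COO-; total volume = 0.02776 + 0.03293 = 0.06069 L, so [C6H5COO-] = 0.008242/0.06069 = 0.1358 M.
Kb = Kw/Ka = 1.0e-14 / 6.3 x 10^-5 = 1.59e-10.
[OH^-] = sqrt(Kb x [C6H5COO-]) = sqrt(1.59e-10 x 0.1358) = 4.64e-6 M.
pOH = 5.33, so pH = 14.00 - 5.33 = 8.67.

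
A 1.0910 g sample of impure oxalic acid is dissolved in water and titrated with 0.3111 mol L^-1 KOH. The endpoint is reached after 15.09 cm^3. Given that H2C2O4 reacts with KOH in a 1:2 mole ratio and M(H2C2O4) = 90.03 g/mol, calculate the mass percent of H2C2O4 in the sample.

n(KOH) = 0.3111 x 0.01509 = 0.004694 mol.
n(H2C2O4) = 0.004694 / 2 = 0.002347 mol.
mass of H2C2O4 = 0.002347 x 90.03 = 0.2113 g.
% purity = 0.2113 / 1.0910 x 100 = 19.4%.

19.4%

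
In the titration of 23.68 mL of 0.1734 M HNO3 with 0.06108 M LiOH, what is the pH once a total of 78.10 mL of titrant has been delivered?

n(acid) = 0.1734 x 0.02368 = 0.004106 mol; n(LiOH) added = 0.06108 x 0.07810 = 0.004770 mol.
Base is in excess by 0.004770 - 0.004106 = 0.0006642 mol in a total volume of 0.1018 L.
[OH^-] = 0.0006642/0.1018 = 0.006526 M, so pOH = 2.19 and pH = 14.00 - 2.19 = 11.81.

11.81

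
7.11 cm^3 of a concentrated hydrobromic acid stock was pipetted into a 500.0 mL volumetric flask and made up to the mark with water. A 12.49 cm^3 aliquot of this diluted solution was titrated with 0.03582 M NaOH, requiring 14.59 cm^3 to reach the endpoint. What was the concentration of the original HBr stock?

2.94 M

n(NaOH) = 0.03582 x 0.01459 = 0.0005226 mol.
n(HBr) in the aliquot = 0.0005226 mol.
[diluted HBr] = 0.0005226 / 0.01249 = 0.04184 M.
Dilution factor = 500.0/7.110 = 70.32, so [stock] = 0.04184 x 70.32 = 2.94 M.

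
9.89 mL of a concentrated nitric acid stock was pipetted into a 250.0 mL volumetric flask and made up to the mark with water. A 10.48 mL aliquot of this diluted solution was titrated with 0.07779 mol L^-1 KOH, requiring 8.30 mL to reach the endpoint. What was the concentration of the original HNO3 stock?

n(KOH) = 0.07779 x 0.008300 = 0.0006457 mol.
n(HNO3) in the aliquot = 0.0006457 mol.
[diluted HNO3] = 0.0006457 / 0.01048 = 0.06161 M.
Dilution factor = 250.0/9.890 = 25.28, so [stock] = 0.06161 x 25.28 = 1.56 M.

1.56 M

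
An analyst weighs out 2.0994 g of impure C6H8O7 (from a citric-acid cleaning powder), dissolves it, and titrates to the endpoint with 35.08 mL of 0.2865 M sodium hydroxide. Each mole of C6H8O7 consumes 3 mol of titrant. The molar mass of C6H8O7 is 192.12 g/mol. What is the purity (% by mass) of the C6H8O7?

n(NaOH) = 0.2865 x 0.03508 = 0.01005 mol.
n(C6H8O7) = 0.01005 / 3 = 0.003350 mol.
mass of C6H8O7 = 0.003350 x 192.12 = 0.6436 g.
% purity = 0.6436 / 2.0994 x 100 = 30.7%.

30.7%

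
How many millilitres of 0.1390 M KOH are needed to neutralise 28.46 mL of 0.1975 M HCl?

n(HCl) = 0.1975 mol/L x 0.02846 L = 0.005621 mol.
At equivalence n(KOH) = n(HCl) = 0.005621 mol.
V(KOH) = 0.005621 / 0.1390 = 0.04044 L = 40.4 mL.

40.4 mL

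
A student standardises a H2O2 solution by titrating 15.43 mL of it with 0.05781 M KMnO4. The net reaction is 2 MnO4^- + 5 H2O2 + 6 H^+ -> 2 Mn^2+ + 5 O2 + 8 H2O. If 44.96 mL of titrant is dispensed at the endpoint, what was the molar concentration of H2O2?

0.421 M

n(KMnO4) = 0.05781 x 0.04496 = 0.002599 mol.
From the balanced equation, 2 mol KMnO4 reacts with 5 mol H2O2, so n(H2O2) = 0.002599 x 5/2 = 0.006498 mol.
[H2O2] = 0.006498 / 0.01543 L = 0.421 M.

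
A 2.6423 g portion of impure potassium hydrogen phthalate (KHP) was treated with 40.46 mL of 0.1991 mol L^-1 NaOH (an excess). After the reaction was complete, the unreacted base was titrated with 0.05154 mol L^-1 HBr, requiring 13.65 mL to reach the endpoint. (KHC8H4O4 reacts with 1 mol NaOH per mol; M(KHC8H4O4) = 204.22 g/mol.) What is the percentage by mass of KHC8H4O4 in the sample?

56.8%

Total n(NaOH) added = 0.1991 x 0.04046 = 0.008056 mol.
n(HBr) used = 0.05154 x 0.01365 = 0.0007035 mol, which equals the excess n(NaOH).
So n(NaOH) consumed by the sample = 0.008056 - 0.0007035 = 0.007352 mol.
n(KHC8H4O4) = 0.007352 / 1 = 0.007352 mol.
mass KHC8H4O4 = 0.007352 x 204.22 = 1.501 g, so %KHC8H4O4 = 1.501/2.6423 x 100 = 56.8%.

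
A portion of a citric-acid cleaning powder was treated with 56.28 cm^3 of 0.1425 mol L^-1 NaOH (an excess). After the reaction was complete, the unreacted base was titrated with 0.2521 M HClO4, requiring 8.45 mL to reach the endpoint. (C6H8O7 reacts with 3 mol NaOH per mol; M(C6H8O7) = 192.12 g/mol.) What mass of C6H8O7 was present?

0.377 g

Total n(NaOH) added = 0.1425 x 0.05628 = 0.008020 mol.
n(HClO4) used = 0.2521 x 0.008450 = 0.002130 mol, which equals the excess n(NaOH).
So n(NaOH) consumed by the sample = 0.008020 - 0.002130 = 0.005890 mol.
n(C6H8O7) = 0.005890 / 3 = 0.001963 mol.
mass = 0.001963 mol x 192.12 g/mol = 0.377 g.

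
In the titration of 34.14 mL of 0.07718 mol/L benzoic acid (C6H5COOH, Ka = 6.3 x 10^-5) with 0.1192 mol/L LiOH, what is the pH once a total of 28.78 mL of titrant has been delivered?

12.10

n(acid) = 0.07718 x 0.03414 = 0.002635 mol; n(LiOH) added = 0.1192 x 0.02878 = 0.003431 mol.
Base is in excess by 0.003431 - 0.002635 = 0.0007957 mol in a total volume of 0.06292 L.
[OH^-] = 0.0007957/0.06292 = 0.01265 M, so pOH = 1.90 and pH = 14.00 - 1.90 = 12.10.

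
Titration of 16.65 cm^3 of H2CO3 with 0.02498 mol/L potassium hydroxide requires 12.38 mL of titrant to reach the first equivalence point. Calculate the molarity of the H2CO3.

n(KOH) = 0.02498 x 0.01238 = 0.0003093 mol.
At the first equivalence point, 1 mol OH^- react per mol H2CO3, so n(H2CO3) = 0.0003093 / 1 = 0.0003093 mol.
[H2CO3] = 0.0003093 / 0.01665 L = 0.0186 M.

0.0186 M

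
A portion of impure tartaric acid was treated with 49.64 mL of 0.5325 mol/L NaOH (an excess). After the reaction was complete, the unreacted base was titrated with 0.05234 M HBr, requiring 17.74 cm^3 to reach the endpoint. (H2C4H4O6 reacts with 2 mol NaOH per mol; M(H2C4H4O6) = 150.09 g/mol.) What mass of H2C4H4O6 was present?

1.91 g

Total n(NaOH) added = 0.5325 x 0.04964 = 0.02643 mol.
n(HBr) used = 0.05234 x 0.01774 = 0.0009285 mol, which equals the excess n(NaOH).
So n(NaOH) consumed by the sample = 0.02643 - 0.0009285 = 0.02550 mol.
n(H2C4H4O6) = 0.02550 / 2 = 0.01275 mol.
mass = 0.01275 mol x 150.09 g/mol = 1.91 g.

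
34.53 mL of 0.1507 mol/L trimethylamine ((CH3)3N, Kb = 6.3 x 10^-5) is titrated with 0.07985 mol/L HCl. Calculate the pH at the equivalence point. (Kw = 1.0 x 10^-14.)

n((CH3)3N) = 0.1507 x 0.03453 = 0.005204 mol; V(HCl) at equivalence = 0.005204/0.07985 = 0.06517 L.
At equivalence the base is fully converted to (CH3)3NH+; total volume = 0.09970 L, so [(CH3)3NH+] = 0.005204/0.09970 = 0.05219 M.
Ka((CH3)3NH+) = Kw/Kb = 1.0e-14 / 6.3 x 10^-5 = 1.59e-10.
[H^+] = sqrt(Ka x [(CH3)3NH+]) = sqrt(1.59e-10 x 0.05219) = 2.88e-6 M.
pH = -log(2.88e-6) = 5.54.

5.54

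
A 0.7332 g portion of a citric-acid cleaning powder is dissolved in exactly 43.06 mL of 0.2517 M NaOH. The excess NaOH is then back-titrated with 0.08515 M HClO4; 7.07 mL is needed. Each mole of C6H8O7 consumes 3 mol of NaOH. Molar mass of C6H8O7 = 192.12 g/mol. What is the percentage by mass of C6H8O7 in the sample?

89.4%

Total n(NaOH) added = 0.2517 x 0.04306 = 0.01084 mol.
n(HClO4) used = 0.08515 x 0.007070 = 0.0006020 mol, which equals the excess n(NaOH).
So n(NaOH) consumed by the sample = 0.01084 - 0.0006020 = 0.01024 mol.
n(C6H8O7) = 0.01024 / 3 = 0.003412 mol.
mass C6H8O7 = 0.003412 x 192.12 = 0.6555 g, so %C6H8O7 = 0.6555/0.7332 x 100 = 89.4%.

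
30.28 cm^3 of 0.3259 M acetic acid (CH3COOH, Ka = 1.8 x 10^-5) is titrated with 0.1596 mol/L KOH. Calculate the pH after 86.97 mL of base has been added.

n(acid) = 0.3259 x 0.03028 = 0.009868 mol; n(KOH) added = 0.1596 x 0.08697 = 0.01388 mol.
Base is in excess by 0.01388 - 0.009868 = 0.004012 mol in a total volume of 0.1172 L.
[OH^-] = 0.004012/0.1172 = 0.03422 M, so pOH = 1.47 and pH = 14.00 - 1.47 = 12.53.

12.53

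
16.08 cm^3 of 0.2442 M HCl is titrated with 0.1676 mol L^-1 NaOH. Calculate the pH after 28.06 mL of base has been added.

n(acid) = 0.2442 x 0.01608 = 0.003927 mol; n(NaOH) added = 0.1676 x 0.02806 = 0.004703 mol.
Base is in excess by 0.004703 - 0.003927 = 0.0007761 mol in a total volume of 0.04414 L.
[OH^-] = 0.0007761/0.04414 = 0.01758 M, so pOH = 1.75 and pH = 14.00 - 1.75 = 12.25.

12.25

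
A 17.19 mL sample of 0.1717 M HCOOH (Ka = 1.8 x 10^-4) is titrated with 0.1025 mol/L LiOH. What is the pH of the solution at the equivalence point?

8.28

n(HCOOH) = 0.1717 x 0.01719 = 0.002952 mol; V(LiOH) at equivalence = 0.002952/0.1025 = 0.02880 L.
At equivalence all the acid is converted to HCOO-; total volume = 0.01719 + 0.02880 = 0.04599 L, so [HCOO-] = 0.002952/0.04599 = 0.06418 M.
Kb = Kw/Ka = 1.0e-14 / 1.8 x 10^-4 = 5.56e-11.
[OH^-] = sqrt(Kb x [HCOO-]) = sqrt(5.56e-11 x 0.06418) = 1.89e-6 M.
pOH = 5.72, so pH = 14.00 - 5.72 = 8.28.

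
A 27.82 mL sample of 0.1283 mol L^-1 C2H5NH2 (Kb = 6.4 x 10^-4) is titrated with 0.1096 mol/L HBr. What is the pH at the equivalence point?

n(C2H5NH2) = 0.1283 x 0.02782 = 0.003569 mol; V(HBr) at equivalence = 0.003569/0.1096 = 0.03257 L.
At equivalence the base is fully converted to C2H5NH3+; total volume = 0.06039 L, so [C2H5NH3+] = 0.003569/0.06039 = 0.05911 M.
Ka(C2H5NH3+) = Kw/Kb = 1.0e-14 / 6.4 x 10^-4 = 1.56e-11.
[H^+] = sqrt(Ka x [C2H5NH3+]) = sqrt(1.56e-11 x 0.05911) = 9.61e-7 M.
pH = -log(9.61e-7) = 6.02.

6.02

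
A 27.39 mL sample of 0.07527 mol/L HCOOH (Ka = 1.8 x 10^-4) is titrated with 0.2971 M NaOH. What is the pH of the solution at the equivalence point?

n(HCOOH) = 0.07527 x 0.02739 = 0.002062 mol; V(NaOH) at equivalence = 0.002062/0.2971 = 0.006939 L.
At equivalence all the acid is converted to HCOO-; total volume = 0.02739 + 0.006939 = 0.03433 L, so [HCOO-] = 0.002062/0.03433 = 0.06006 M.
Kb = Kw/Ka = 1.0e-14 / 1.8 x 10^-4 = 5.56e-11.
[OH^-] = sqrt(Kb x [HCOO-]) = sqrt(5.56e-11 x 0.06006) = 1.83e-6 M.
pOH = 5.74, so pH = 14.00 - 5.74 = 8.26.

8.26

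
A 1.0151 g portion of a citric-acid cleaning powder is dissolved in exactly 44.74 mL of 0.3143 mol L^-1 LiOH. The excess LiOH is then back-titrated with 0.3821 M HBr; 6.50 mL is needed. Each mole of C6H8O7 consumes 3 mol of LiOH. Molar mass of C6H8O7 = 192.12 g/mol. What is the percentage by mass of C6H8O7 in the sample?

Total n(LiOH) added = 0.3143 x 0.04474 = 0.01406 mol.
n(HBr) used = 0.3821 x 0.006500 = 0.002484 mol, which equals the excess n(LiOH).
So n(LiOH) consumed by the sample = 0.01406 - 0.002484 = 0.01158 mol.
n(C6H8O7) = 0.01158 / 3 = 0.003859 mol.
mass C6H8O7 = 0.003859 x 192.12 = 0.7415 g, so %C6H8O7 = 0.7415/1.0151 x 100 = 73.0%.

73.0%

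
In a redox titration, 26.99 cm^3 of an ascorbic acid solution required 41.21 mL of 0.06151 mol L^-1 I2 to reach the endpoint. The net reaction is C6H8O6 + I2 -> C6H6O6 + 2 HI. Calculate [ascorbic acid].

n(I2) = 0.06151 x 0.04121 = 0.002535 mol.
From the balanced equation, 1 mol I2 reacts with 1 mol ascorbic acid, so n(ascorbic acid) = 0.002535 x 1/1 = 0.002535 mol.
[ascorbic acid] = 0.002535 / 0.02699 L = 0.0939 M.

0.0939 M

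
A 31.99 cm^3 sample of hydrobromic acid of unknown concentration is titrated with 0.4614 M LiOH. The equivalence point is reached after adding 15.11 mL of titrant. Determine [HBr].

0.218 M

n(LiOH) delivered = 0.4614 x 0.01511 = 0.006972 mol.
For a 1:1 reaction, n(HBr) = 0.006972 mol.
[HBr] = 0.006972 mol / 0.03199 L = 0.218 M.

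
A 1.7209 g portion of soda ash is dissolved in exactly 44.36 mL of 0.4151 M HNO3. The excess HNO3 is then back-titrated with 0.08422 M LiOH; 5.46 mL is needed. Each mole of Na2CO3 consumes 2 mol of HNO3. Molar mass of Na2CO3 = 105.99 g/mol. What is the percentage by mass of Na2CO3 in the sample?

Total n(HNO3) added = 0.4151 x 0.04436 = 0.01841 mol.
n(LiOH) used = 0.08422 x 0.005460 = 0.0004598 mol, which equals the excess n(HNO3).
So n(HNO3) consumed by the sample = 0.01841 - 0.0004598 = 0.01795 mol.
n(Na2CO3) = 0.01795 / 2 = 0.008977 mol.
mass Na2CO3 = 0.008977 x 105.99 = 0.9515 g, so %Na2CO3 = 0.9515/1.7209 x 100 = 55.3%.

55.3%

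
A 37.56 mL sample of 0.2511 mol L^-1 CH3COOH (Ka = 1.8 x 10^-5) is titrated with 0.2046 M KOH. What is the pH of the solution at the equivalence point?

8.90

n(CH3COOH) = 0.2511 x 0.03756 = 0.009431 mol; V(KOH) at equivalence = 0.009431/0.2046 = 0.04610 L.
At equivalence all the acid is converted to CH3COO-; total volume = 0.03756 + 0.04610 = 0.08366 L, so [CH3COO-] = 0.009431/0.08366 = 0.1127 M.
Kb = Kw/Ka = 1.0e-14 / 1.8 x 10^-5 = 5.56e-10.
[OH^-] = sqrt(Kb x [CH3COO-]) = sqrt(5.56e-10 x 0.1127) = 7.91e-6 M.
pOH = 5.10, so pH = 14.00 - 5.10 = 8.90.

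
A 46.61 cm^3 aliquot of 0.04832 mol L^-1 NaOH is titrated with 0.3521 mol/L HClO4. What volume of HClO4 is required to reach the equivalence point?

6.40 mL

n(NaOH) = 0.04832 mol/L x 0.04661 L = 0.002252 mol.
At equivalence n(HClO4) = n(NaOH) = 0.002252 mol.
V(HClO4) = 0.002252 / 0.3521 = 0.006396 L = 6.40 mL.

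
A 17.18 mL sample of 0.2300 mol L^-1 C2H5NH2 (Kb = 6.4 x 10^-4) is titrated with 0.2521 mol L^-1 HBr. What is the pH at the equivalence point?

n(C2H5NH2) = 0.2300 x 0.01718 = 0.003951 mol; V(HBr) at equivalence = 0.003951/0.2521 = 0.01567 L.
At equivalence the base is fully converted to C2H5NH3+; total volume = 0.03285 L, so [C2H5NH3+] = 0.003951/0.03285 = 0.1203 M.
Ka(C2H5NH3+) = Kw/Kb = 1.0e-14 / 6.4 x 10^-4 = 1.56e-11.
[H^+] = sqrt(Ka x [C2H5NH3+]) = sqrt(1.56e-11 x 0.1203) = 1.37e-6 M.
pH = -log(1.37e-6) = 5.86.

5.86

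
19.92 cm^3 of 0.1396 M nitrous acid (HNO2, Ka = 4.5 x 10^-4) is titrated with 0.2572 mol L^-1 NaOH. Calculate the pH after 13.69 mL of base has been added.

n(acid) = 0.1396 x 0.01992 = 0.002781 mol; n(NaOH) added = 0.2572 x 0.01369 = 0.003521 mol.
Base is in excess by 0.003521 - 0.002781 = 0.0007402 mol in a total volume of 0.03361 L.
[OH^-] = 0.0007402/0.03361 = 0.02202 M, so pOH = 1.66 and pH = 14.00 - 1.66 = 12.34.

12.34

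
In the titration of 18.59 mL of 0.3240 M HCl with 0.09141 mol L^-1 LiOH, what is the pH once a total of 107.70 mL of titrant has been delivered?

n(acid) = 0.3240 x 0.01859 = 0.006023 mol; n(LiOH) added = 0.09141 x 0.1077 = 0.009845 mol.
Base is in excess by 0.009845 - 0.006023 = 0.003822 mol in a total volume of 0.1263 L.
[OH^-] = 0.003822/0.1263 = 0.03026 M, so pOH = 1.52 and pH = 14.00 - 1.52 = 12.48.

12.48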